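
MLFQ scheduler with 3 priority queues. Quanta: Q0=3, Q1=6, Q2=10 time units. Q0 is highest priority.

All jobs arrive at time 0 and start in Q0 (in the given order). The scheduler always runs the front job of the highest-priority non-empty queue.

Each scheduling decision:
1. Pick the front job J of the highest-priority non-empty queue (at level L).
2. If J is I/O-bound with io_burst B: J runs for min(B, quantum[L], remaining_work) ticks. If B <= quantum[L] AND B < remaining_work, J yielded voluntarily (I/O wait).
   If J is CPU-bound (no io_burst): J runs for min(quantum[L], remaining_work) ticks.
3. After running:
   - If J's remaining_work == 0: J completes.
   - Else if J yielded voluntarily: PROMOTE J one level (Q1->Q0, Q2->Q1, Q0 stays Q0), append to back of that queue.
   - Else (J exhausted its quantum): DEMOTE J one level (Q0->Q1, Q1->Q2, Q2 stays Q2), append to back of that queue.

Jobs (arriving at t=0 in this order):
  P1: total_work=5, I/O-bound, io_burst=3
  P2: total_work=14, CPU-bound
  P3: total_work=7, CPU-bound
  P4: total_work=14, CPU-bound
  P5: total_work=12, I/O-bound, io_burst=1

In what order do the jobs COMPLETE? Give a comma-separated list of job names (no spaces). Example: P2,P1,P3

t=0-3: P1@Q0 runs 3, rem=2, I/O yield, promote→Q0. Q0=[P2,P3,P4,P5,P1] Q1=[] Q2=[]
t=3-6: P2@Q0 runs 3, rem=11, quantum used, demote→Q1. Q0=[P3,P4,P5,P1] Q1=[P2] Q2=[]
t=6-9: P3@Q0 runs 3, rem=4, quantum used, demote→Q1. Q0=[P4,P5,P1] Q1=[P2,P3] Q2=[]
t=9-12: P4@Q0 runs 3, rem=11, quantum used, demote→Q1. Q0=[P5,P1] Q1=[P2,P3,P4] Q2=[]
t=12-13: P5@Q0 runs 1, rem=11, I/O yield, promote→Q0. Q0=[P1,P5] Q1=[P2,P3,P4] Q2=[]
t=13-15: P1@Q0 runs 2, rem=0, completes. Q0=[P5] Q1=[P2,P3,P4] Q2=[]
t=15-16: P5@Q0 runs 1, rem=10, I/O yield, promote→Q0. Q0=[P5] Q1=[P2,P3,P4] Q2=[]
t=16-17: P5@Q0 runs 1, rem=9, I/O yield, promote→Q0. Q0=[P5] Q1=[P2,P3,P4] Q2=[]
t=17-18: P5@Q0 runs 1, rem=8, I/O yield, promote→Q0. Q0=[P5] Q1=[P2,P3,P4] Q2=[]
t=18-19: P5@Q0 runs 1, rem=7, I/O yield, promote→Q0. Q0=[P5] Q1=[P2,P3,P4] Q2=[]
t=19-20: P5@Q0 runs 1, rem=6, I/O yield, promote→Q0. Q0=[P5] Q1=[P2,P3,P4] Q2=[]
t=20-21: P5@Q0 runs 1, rem=5, I/O yield, promote→Q0. Q0=[P5] Q1=[P2,P3,P4] Q2=[]
t=21-22: P5@Q0 runs 1, rem=4, I/O yield, promote→Q0. Q0=[P5] Q1=[P2,P3,P4] Q2=[]
t=22-23: P5@Q0 runs 1, rem=3, I/O yield, promote→Q0. Q0=[P5] Q1=[P2,P3,P4] Q2=[]
t=23-24: P5@Q0 runs 1, rem=2, I/O yield, promote→Q0. Q0=[P5] Q1=[P2,P3,P4] Q2=[]
t=24-25: P5@Q0 runs 1, rem=1, I/O yield, promote→Q0. Q0=[P5] Q1=[P2,P3,P4] Q2=[]
t=25-26: P5@Q0 runs 1, rem=0, completes. Q0=[] Q1=[P2,P3,P4] Q2=[]
t=26-32: P2@Q1 runs 6, rem=5, quantum used, demote→Q2. Q0=[] Q1=[P3,P4] Q2=[P2]
t=32-36: P3@Q1 runs 4, rem=0, completes. Q0=[] Q1=[P4] Q2=[P2]
t=36-42: P4@Q1 runs 6, rem=5, quantum used, demote→Q2. Q0=[] Q1=[] Q2=[P2,P4]
t=42-47: P2@Q2 runs 5, rem=0, completes. Q0=[] Q1=[] Q2=[P4]
t=47-52: P4@Q2 runs 5, rem=0, completes. Q0=[] Q1=[] Q2=[]

Answer: P1,P5,P3,P2,P4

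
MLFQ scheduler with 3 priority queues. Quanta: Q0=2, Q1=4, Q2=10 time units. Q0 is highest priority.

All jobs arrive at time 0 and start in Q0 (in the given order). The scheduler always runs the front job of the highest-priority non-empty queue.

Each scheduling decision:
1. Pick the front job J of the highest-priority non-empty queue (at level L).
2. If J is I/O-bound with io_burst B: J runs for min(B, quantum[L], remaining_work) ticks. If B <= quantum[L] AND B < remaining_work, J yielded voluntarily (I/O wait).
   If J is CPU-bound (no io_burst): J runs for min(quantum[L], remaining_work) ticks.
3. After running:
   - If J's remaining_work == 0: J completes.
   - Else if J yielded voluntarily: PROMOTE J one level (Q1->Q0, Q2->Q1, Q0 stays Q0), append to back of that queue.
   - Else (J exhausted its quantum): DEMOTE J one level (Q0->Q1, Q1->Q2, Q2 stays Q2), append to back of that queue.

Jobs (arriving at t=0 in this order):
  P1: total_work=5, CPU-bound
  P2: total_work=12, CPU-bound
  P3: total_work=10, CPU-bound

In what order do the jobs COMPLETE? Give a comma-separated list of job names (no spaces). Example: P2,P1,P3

t=0-2: P1@Q0 runs 2, rem=3, quantum used, demote→Q1. Q0=[P2,P3] Q1=[P1] Q2=[]
t=2-4: P2@Q0 runs 2, rem=10, quantum used, demote→Q1. Q0=[P3] Q1=[P1,P2] Q2=[]
t=4-6: P3@Q0 runs 2, rem=8, quantum used, demote→Q1. Q0=[] Q1=[P1,P2,P3] Q2=[]
t=6-9: P1@Q1 runs 3, rem=0, completes. Q0=[] Q1=[P2,P3] Q2=[]
t=9-13: P2@Q1 runs 4, rem=6, quantum used, demote→Q2. Q0=[] Q1=[P3] Q2=[P2]
t=13-17: P3@Q1 runs 4, rem=4, quantum used, demote→Q2. Q0=[] Q1=[] Q2=[P2,P3]
t=17-23: P2@Q2 runs 6, rem=0, completes. Q0=[] Q1=[] Q2=[P3]
t=23-27: P3@Q2 runs 4, rem=0, completes. Q0=[] Q1=[] Q2=[]

Answer: P1,P2,P3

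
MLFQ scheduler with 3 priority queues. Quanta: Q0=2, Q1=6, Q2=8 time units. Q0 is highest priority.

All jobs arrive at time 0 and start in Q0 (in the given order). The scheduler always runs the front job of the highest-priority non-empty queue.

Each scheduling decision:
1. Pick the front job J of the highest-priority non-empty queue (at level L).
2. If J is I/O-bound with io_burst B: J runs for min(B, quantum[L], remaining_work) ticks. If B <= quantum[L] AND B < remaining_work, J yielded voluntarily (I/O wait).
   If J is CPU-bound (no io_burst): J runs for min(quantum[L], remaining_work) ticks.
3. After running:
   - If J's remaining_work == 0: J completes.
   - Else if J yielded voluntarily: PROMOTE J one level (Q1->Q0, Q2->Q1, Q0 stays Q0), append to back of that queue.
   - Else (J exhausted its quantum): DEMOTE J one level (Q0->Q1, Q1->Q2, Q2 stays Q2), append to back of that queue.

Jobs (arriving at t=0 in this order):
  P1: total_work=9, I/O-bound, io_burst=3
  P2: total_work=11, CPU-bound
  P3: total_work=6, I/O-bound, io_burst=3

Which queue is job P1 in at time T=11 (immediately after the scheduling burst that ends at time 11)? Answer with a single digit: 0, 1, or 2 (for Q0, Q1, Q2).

t=0-2: P1@Q0 runs 2, rem=7, quantum used, demote→Q1. Q0=[P2,P3] Q1=[P1] Q2=[]
t=2-4: P2@Q0 runs 2, rem=9, quantum used, demote→Q1. Q0=[P3] Q1=[P1,P2] Q2=[]
t=4-6: P3@Q0 runs 2, rem=4, quantum used, demote→Q1. Q0=[] Q1=[P1,P2,P3] Q2=[]
t=6-9: P1@Q1 runs 3, rem=4, I/O yield, promote→Q0. Q0=[P1] Q1=[P2,P3] Q2=[]
t=9-11: P1@Q0 runs 2, rem=2, quantum used, demote→Q1. Q0=[] Q1=[P2,P3,P1] Q2=[]
t=11-17: P2@Q1 runs 6, rem=3, quantum used, demote→Q2. Q0=[] Q1=[P3,P1] Q2=[P2]
t=17-20: P3@Q1 runs 3, rem=1, I/O yield, promote→Q0. Q0=[P3] Q1=[P1] Q2=[P2]
t=20-21: P3@Q0 runs 1, rem=0, completes. Q0=[] Q1=[P1] Q2=[P2]
t=21-23: P1@Q1 runs 2, rem=0, completes. Q0=[] Q1=[] Q2=[P2]
t=23-26: P2@Q2 runs 3, rem=0, completes. Q0=[] Q1=[] Q2=[]

Answer: 1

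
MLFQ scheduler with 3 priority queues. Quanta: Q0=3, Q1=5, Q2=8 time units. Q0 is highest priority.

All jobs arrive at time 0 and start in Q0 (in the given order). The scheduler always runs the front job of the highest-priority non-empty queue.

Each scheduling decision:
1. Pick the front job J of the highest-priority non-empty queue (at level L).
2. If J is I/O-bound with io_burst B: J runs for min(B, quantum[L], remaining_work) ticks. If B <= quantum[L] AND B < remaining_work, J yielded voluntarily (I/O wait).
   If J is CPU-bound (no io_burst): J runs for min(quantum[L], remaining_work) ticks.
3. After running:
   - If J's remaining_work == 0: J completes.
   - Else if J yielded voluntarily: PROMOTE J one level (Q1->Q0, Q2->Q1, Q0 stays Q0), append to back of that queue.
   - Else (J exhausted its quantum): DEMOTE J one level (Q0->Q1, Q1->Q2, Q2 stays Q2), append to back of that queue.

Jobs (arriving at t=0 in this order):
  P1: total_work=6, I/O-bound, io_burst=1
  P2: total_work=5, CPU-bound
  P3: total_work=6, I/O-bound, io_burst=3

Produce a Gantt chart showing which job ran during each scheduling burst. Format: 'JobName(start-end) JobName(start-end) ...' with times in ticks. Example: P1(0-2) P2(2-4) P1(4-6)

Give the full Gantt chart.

t=0-1: P1@Q0 runs 1, rem=5, I/O yield, promote→Q0. Q0=[P2,P3,P1] Q1=[] Q2=[]
t=1-4: P2@Q0 runs 3, rem=2, quantum used, demote→Q1. Q0=[P3,P1] Q1=[P2] Q2=[]
t=4-7: P3@Q0 runs 3, rem=3, I/O yield, promote→Q0. Q0=[P1,P3] Q1=[P2] Q2=[]
t=7-8: P1@Q0 runs 1, rem=4, I/O yield, promote→Q0. Q0=[P3,P1] Q1=[P2] Q2=[]
t=8-11: P3@Q0 runs 3, rem=0, completes. Q0=[P1] Q1=[P2] Q2=[]
t=11-12: P1@Q0 runs 1, rem=3, I/O yield, promote→Q0. Q0=[P1] Q1=[P2] Q2=[]
t=12-13: P1@Q0 runs 1, rem=2, I/O yield, promote→Q0. Q0=[P1] Q1=[P2] Q2=[]
t=13-14: P1@Q0 runs 1, rem=1, I/O yield, promote→Q0. Q0=[P1] Q1=[P2] Q2=[]
t=14-15: P1@Q0 runs 1, rem=0, completes. Q0=[] Q1=[P2] Q2=[]
t=15-17: P2@Q1 runs 2, rem=0, completes. Q0=[] Q1=[] Q2=[]

Answer: P1(0-1) P2(1-4) P3(4-7) P1(7-8) P3(8-11) P1(11-12) P1(12-13) P1(13-14) P1(14-15) P2(15-17)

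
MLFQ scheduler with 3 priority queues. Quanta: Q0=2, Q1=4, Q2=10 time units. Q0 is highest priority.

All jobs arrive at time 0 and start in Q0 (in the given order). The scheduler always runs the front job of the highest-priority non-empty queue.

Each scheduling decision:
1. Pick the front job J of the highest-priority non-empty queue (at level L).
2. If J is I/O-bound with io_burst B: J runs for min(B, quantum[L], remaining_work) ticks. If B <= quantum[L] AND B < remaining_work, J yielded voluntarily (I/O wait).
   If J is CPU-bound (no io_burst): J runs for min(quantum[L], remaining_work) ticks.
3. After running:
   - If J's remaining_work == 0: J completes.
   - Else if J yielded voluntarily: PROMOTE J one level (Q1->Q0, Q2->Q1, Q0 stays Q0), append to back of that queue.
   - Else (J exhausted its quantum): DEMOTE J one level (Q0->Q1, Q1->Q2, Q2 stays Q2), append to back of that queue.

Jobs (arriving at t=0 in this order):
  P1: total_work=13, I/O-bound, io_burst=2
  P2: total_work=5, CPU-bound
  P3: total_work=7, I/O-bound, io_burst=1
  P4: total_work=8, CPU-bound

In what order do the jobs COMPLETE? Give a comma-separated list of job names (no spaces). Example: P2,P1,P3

t=0-2: P1@Q0 runs 2, rem=11, I/O yield, promote→Q0. Q0=[P2,P3,P4,P1] Q1=[] Q2=[]
t=2-4: P2@Q0 runs 2, rem=3, quantum used, demote→Q1. Q0=[P3,P4,P1] Q1=[P2] Q2=[]
t=4-5: P3@Q0 runs 1, rem=6, I/O yield, promote→Q0. Q0=[P4,P1,P3] Q1=[P2] Q2=[]
t=5-7: P4@Q0 runs 2, rem=6, quantum used, demote→Q1. Q0=[P1,P3] Q1=[P2,P4] Q2=[]
t=7-9: P1@Q0 runs 2, rem=9, I/O yield, promote→Q0. Q0=[P3,P1] Q1=[P2,P4] Q2=[]
t=9-10: P3@Q0 runs 1, rem=5, I/O yield, promote→Q0. Q0=[P1,P3] Q1=[P2,P4] Q2=[]
t=10-12: P1@Q0 runs 2, rem=7, I/O yield, promote→Q0. Q0=[P3,P1] Q1=[P2,P4] Q2=[]
t=12-13: P3@Q0 runs 1, rem=4, I/O yield, promote→Q0. Q0=[P1,P3] Q1=[P2,P4] Q2=[]
t=13-15: P1@Q0 runs 2, rem=5, I/O yield, promote→Q0. Q0=[P3,P1] Q1=[P2,P4] Q2=[]
t=15-16: P3@Q0 runs 1, rem=3, I/O yield, promote→Q0. Q0=[P1,P3] Q1=[P2,P4] Q2=[]
t=16-18: P1@Q0 runs 2, rem=3, I/O yield, promote→Q0. Q0=[P3,P1] Q1=[P2,P4] Q2=[]
t=18-19: P3@Q0 runs 1, rem=2, I/O yield, promote→Q0. Q0=[P1,P3] Q1=[P2,P4] Q2=[]
t=19-21: P1@Q0 runs 2, rem=1, I/O yield, promote→Q0. Q0=[P3,P1] Q1=[P2,P4] Q2=[]
t=21-22: P3@Q0 runs 1, rem=1, I/O yield, promote→Q0. Q0=[P1,P3] Q1=[P2,P4] Q2=[]
t=22-23: P1@Q0 runs 1, rem=0, completes. Q0=[P3] Q1=[P2,P4] Q2=[]
t=23-24: P3@Q0 runs 1, rem=0, completes. Q0=[] Q1=[P2,P4] Q2=[]
t=24-27: P2@Q1 runs 3, rem=0, completes. Q0=[] Q1=[P4] Q2=[]
t=27-31: P4@Q1 runs 4, rem=2, quantum used, demote→Q2. Q0=[] Q1=[] Q2=[P4]
t=31-33: P4@Q2 runs 2, rem=0, completes. Q0=[] Q1=[] Q2=[]

Answer: P1,P3,P2,P4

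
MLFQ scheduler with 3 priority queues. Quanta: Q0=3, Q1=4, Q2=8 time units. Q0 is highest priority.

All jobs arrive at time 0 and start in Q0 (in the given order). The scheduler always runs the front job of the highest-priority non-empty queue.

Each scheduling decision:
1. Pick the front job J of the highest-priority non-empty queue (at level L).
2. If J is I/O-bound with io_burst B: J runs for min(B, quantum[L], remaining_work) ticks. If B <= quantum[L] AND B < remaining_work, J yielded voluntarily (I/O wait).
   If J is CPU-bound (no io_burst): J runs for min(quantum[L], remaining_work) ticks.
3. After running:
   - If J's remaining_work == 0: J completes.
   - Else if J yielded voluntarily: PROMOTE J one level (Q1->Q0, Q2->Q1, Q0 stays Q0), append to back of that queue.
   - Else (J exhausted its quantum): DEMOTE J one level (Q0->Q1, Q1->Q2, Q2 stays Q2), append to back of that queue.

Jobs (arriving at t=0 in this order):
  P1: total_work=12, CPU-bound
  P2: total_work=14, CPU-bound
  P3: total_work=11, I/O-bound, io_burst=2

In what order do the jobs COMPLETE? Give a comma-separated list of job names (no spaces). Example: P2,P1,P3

t=0-3: P1@Q0 runs 3, rem=9, quantum used, demote→Q1. Q0=[P2,P3] Q1=[P1] Q2=[]
t=3-6: P2@Q0 runs 3, rem=11, quantum used, demote→Q1. Q0=[P3] Q1=[P1,P2] Q2=[]
t=6-8: P3@Q0 runs 2, rem=9, I/O yield, promote→Q0. Q0=[P3] Q1=[P1,P2] Q2=[]
t=8-10: P3@Q0 runs 2, rem=7, I/O yield, promote→Q0. Q0=[P3] Q1=[P1,P2] Q2=[]
t=10-12: P3@Q0 runs 2, rem=5, I/O yield, promote→Q0. Q0=[P3] Q1=[P1,P2] Q2=[]
t=12-14: P3@Q0 runs 2, rem=3, I/O yield, promote→Q0. Q0=[P3] Q1=[P1,P2] Q2=[]
t=14-16: P3@Q0 runs 2, rem=1, I/O yield, promote→Q0. Q0=[P3] Q1=[P1,P2] Q2=[]
t=16-17: P3@Q0 runs 1, rem=0, completes. Q0=[] Q1=[P1,P2] Q2=[]
t=17-21: P1@Q1 runs 4, rem=5, quantum used, demote→Q2. Q0=[] Q1=[P2] Q2=[P1]
t=21-25: P2@Q1 runs 4, rem=7, quantum used, demote→Q2. Q0=[] Q1=[] Q2=[P1,P2]
t=25-30: P1@Q2 runs 5, rem=0, completes. Q0=[] Q1=[] Q2=[P2]
t=30-37: P2@Q2 runs 7, rem=0, completes. Q0=[] Q1=[] Q2=[]

Answer: P3,P1,P2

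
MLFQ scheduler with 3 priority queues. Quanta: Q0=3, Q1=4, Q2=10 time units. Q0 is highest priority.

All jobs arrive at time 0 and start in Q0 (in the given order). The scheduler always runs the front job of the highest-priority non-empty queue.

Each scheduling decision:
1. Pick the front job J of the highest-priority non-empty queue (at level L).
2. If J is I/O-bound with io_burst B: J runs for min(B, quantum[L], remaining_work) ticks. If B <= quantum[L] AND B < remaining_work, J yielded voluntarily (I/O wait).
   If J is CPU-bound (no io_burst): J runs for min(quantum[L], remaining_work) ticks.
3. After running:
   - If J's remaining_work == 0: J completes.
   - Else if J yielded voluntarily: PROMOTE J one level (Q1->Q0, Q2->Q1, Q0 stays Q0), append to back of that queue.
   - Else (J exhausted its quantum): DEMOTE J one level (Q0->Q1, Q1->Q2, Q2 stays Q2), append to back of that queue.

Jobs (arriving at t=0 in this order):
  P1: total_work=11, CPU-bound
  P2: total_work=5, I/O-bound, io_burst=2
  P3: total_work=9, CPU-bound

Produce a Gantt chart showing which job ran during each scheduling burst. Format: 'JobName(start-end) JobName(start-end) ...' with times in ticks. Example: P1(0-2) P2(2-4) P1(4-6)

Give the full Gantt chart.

t=0-3: P1@Q0 runs 3, rem=8, quantum used, demote→Q1. Q0=[P2,P3] Q1=[P1] Q2=[]
t=3-5: P2@Q0 runs 2, rem=3, I/O yield, promote→Q0. Q0=[P3,P2] Q1=[P1] Q2=[]
t=5-8: P3@Q0 runs 3, rem=6, quantum used, demote→Q1. Q0=[P2] Q1=[P1,P3] Q2=[]
t=8-10: P2@Q0 runs 2, rem=1, I/O yield, promote→Q0. Q0=[P2] Q1=[P1,P3] Q2=[]
t=10-11: P2@Q0 runs 1, rem=0, completes. Q0=[] Q1=[P1,P3] Q2=[]
t=11-15: P1@Q1 runs 4, rem=4, quantum used, demote→Q2. Q0=[] Q1=[P3] Q2=[P1]
t=15-19: P3@Q1 runs 4, rem=2, quantum used, demote→Q2. Q0=[] Q1=[] Q2=[P1,P3]
t=19-23: P1@Q2 runs 4, rem=0, completes. Q0=[] Q1=[] Q2=[P3]
t=23-25: P3@Q2 runs 2, rem=0, completes. Q0=[] Q1=[] Q2=[]

Answer: P1(0-3) P2(3-5) P3(5-8) P2(8-10) P2(10-11) P1(11-15) P3(15-19) P1(19-23) P3(23-25)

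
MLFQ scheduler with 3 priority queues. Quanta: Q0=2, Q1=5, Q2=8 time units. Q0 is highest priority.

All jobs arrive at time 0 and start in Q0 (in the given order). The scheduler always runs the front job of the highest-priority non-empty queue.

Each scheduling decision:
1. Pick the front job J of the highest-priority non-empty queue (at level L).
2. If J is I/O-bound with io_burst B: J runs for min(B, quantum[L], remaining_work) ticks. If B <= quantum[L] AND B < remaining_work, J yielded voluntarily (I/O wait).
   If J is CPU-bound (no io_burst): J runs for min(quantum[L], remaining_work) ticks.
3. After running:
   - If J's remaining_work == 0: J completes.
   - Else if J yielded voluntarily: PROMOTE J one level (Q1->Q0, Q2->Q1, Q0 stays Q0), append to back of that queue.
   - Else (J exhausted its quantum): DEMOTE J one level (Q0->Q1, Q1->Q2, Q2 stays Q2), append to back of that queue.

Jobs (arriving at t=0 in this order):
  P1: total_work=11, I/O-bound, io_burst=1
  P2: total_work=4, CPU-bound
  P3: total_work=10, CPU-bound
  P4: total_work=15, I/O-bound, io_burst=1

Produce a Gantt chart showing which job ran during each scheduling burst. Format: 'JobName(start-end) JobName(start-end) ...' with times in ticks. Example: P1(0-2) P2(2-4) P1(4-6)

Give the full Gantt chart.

t=0-1: P1@Q0 runs 1, rem=10, I/O yield, promote→Q0. Q0=[P2,P3,P4,P1] Q1=[] Q2=[]
t=1-3: P2@Q0 runs 2, rem=2, quantum used, demote→Q1. Q0=[P3,P4,P1] Q1=[P2] Q2=[]
t=3-5: P3@Q0 runs 2, rem=8, quantum used, demote→Q1. Q0=[P4,P1] Q1=[P2,P3] Q2=[]
t=5-6: P4@Q0 runs 1, rem=14, I/O yield, promote→Q0. Q0=[P1,P4] Q1=[P2,P3] Q2=[]
t=6-7: P1@Q0 runs 1, rem=9, I/O yield, promote→Q0. Q0=[P4,P1] Q1=[P2,P3] Q2=[]
t=7-8: P4@Q0 runs 1, rem=13, I/O yield, promote→Q0. Q0=[P1,P4] Q1=[P2,P3] Q2=[]
t=8-9: P1@Q0 runs 1, rem=8, I/O yield, promote→Q0. Q0=[P4,P1] Q1=[P2,P3] Q2=[]
t=9-10: P4@Q0 runs 1, rem=12, I/O yield, promote→Q0. Q0=[P1,P4] Q1=[P2,P3] Q2=[]
t=10-11: P1@Q0 runs 1, rem=7, I/O yield, promote→Q0. Q0=[P4,P1] Q1=[P2,P3] Q2=[]
t=11-12: P4@Q0 runs 1, rem=11, I/O yield, promote→Q0. Q0=[P1,P4] Q1=[P2,P3] Q2=[]
t=12-13: P1@Q0 runs 1, rem=6, I/O yield, promote→Q0. Q0=[P4,P1] Q1=[P2,P3] Q2=[]
t=13-14: P4@Q0 runs 1, rem=10, I/O yield, promote→Q0. Q0=[P1,P4] Q1=[P2,P3] Q2=[]
t=14-15: P1@Q0 runs 1, rem=5, I/O yield, promote→Q0. Q0=[P4,P1] Q1=[P2,P3] Q2=[]
t=15-16: P4@Q0 runs 1, rem=9, I/O yield, promote→Q0. Q0=[P1,P4] Q1=[P2,P3] Q2=[]
t=16-17: P1@Q0 runs 1, rem=4, I/O yield, promote→Q0. Q0=[P4,P1] Q1=[P2,P3] Q2=[]
t=17-18: P4@Q0 runs 1, rem=8, I/O yield, promote→Q0. Q0=[P1,P4] Q1=[P2,P3] Q2=[]
t=18-19: P1@Q0 runs 1, rem=3, I/O yield, promote→Q0. Q0=[P4,P1] Q1=[P2,P3] Q2=[]
t=19-20: P4@Q0 runs 1, rem=7, I/O yield, promote→Q0. Q0=[P1,P4] Q1=[P2,P3] Q2=[]
t=20-21: P1@Q0 runs 1, rem=2, I/O yield, promote→Q0. Q0=[P4,P1] Q1=[P2,P3] Q2=[]
t=21-22: P4@Q0 runs 1, rem=6, I/O yield, promote→Q0. Q0=[P1,P4] Q1=[P2,P3] Q2=[]
t=22-23: P1@Q0 runs 1, rem=1, I/O yield, promote→Q0. Q0=[P4,P1] Q1=[P2,P3] Q2=[]
t=23-24: P4@Q0 runs 1, rem=5, I/O yield, promote→Q0. Q0=[P1,P4] Q1=[P2,P3] Q2=[]
t=24-25: P1@Q0 runs 1, rem=0, completes. Q0=[P4] Q1=[P2,P3] Q2=[]
t=25-26: P4@Q0 runs 1, rem=4, I/O yield, promote→Q0. Q0=[P4] Q1=[P2,P3] Q2=[]
t=26-27: P4@Q0 runs 1, rem=3, I/O yield, promote→Q0. Q0=[P4] Q1=[P2,P3] Q2=[]
t=27-28: P4@Q0 runs 1, rem=2, I/O yield, promote→Q0. Q0=[P4] Q1=[P2,P3] Q2=[]
t=28-29: P4@Q0 runs 1, rem=1, I/O yield, promote→Q0. Q0=[P4] Q1=[P2,P3] Q2=[]
t=29-30: P4@Q0 runs 1, rem=0, completes. Q0=[] Q1=[P2,P3] Q2=[]
t=30-32: P2@Q1 runs 2, rem=0, completes. Q0=[] Q1=[P3] Q2=[]
t=32-37: P3@Q1 runs 5, rem=3, quantum used, demote→Q2. Q0=[] Q1=[] Q2=[P3]
t=37-40: P3@Q2 runs 3, rem=0, completes. Q0=[] Q1=[] Q2=[]

Answer: P1(0-1) P2(1-3) P3(3-5) P4(5-6) P1(6-7) P4(7-8) P1(8-9) P4(9-10) P1(10-11) P4(11-12) P1(12-13) P4(13-14) P1(14-15) P4(15-16) P1(16-17) P4(17-18) P1(18-19) P4(19-20) P1(20-21) P4(21-22) P1(22-23) P4(23-24) P1(24-25) P4(25-26) P4(26-27) P4(27-28) P4(28-29) P4(29-30) P2(30-32) P3(32-37) P3(37-40)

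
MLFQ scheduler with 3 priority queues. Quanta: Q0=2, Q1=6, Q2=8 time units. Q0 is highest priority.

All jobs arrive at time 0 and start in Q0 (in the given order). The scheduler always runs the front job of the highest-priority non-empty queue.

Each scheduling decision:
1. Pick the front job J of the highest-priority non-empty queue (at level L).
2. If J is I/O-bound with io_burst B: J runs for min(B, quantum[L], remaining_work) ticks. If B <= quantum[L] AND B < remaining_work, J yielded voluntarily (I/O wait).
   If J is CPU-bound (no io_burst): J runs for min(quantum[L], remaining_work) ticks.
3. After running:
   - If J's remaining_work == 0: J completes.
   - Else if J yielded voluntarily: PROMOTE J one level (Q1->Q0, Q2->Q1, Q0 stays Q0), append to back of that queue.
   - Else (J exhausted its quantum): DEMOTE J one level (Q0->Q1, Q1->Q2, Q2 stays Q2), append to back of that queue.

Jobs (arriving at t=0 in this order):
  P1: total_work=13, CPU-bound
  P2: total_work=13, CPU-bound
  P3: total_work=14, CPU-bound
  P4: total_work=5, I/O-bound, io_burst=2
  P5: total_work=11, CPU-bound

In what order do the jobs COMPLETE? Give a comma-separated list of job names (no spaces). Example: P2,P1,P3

t=0-2: P1@Q0 runs 2, rem=11, quantum used, demote→Q1. Q0=[P2,P3,P4,P5] Q1=[P1] Q2=[]
t=2-4: P2@Q0 runs 2, rem=11, quantum used, demote→Q1. Q0=[P3,P4,P5] Q1=[P1,P2] Q2=[]
t=4-6: P3@Q0 runs 2, rem=12, quantum used, demote→Q1. Q0=[P4,P5] Q1=[P1,P2,P3] Q2=[]
t=6-8: P4@Q0 runs 2, rem=3, I/O yield, promote→Q0. Q0=[P5,P4] Q1=[P1,P2,P3] Q2=[]
t=8-10: P5@Q0 runs 2, rem=9, quantum used, demote→Q1. Q0=[P4] Q1=[P1,P2,P3,P5] Q2=[]
t=10-12: P4@Q0 runs 2, rem=1, I/O yield, promote→Q0. Q0=[P4] Q1=[P1,P2,P3,P5] Q2=[]
t=12-13: P4@Q0 runs 1, rem=0, completes. Q0=[] Q1=[P1,P2,P3,P5] Q2=[]
t=13-19: P1@Q1 runs 6, rem=5, quantum used, demote→Q2. Q0=[] Q1=[P2,P3,P5] Q2=[P1]
t=19-25: P2@Q1 runs 6, rem=5, quantum used, demote→Q2. Q0=[] Q1=[P3,P5] Q2=[P1,P2]
t=25-31: P3@Q1 runs 6, rem=6, quantum used, demote→Q2. Q0=[] Q1=[P5] Q2=[P1,P2,P3]
t=31-37: P5@Q1 runs 6, rem=3, quantum used, demote→Q2. Q0=[] Q1=[] Q2=[P1,P2,P3,P5]
t=37-42: P1@Q2 runs 5, rem=0, completes. Q0=[] Q1=[] Q2=[P2,P3,P5]
t=42-47: P2@Q2 runs 5, rem=0, completes. Q0=[] Q1=[] Q2=[P3,P5]
t=47-53: P3@Q2 runs 6, rem=0, completes. Q0=[] Q1=[] Q2=[P5]
t=53-56: P5@Q2 runs 3, rem=0, completes. Q0=[] Q1=[] Q2=[]

Answer: P4,P1,P2,P3,P5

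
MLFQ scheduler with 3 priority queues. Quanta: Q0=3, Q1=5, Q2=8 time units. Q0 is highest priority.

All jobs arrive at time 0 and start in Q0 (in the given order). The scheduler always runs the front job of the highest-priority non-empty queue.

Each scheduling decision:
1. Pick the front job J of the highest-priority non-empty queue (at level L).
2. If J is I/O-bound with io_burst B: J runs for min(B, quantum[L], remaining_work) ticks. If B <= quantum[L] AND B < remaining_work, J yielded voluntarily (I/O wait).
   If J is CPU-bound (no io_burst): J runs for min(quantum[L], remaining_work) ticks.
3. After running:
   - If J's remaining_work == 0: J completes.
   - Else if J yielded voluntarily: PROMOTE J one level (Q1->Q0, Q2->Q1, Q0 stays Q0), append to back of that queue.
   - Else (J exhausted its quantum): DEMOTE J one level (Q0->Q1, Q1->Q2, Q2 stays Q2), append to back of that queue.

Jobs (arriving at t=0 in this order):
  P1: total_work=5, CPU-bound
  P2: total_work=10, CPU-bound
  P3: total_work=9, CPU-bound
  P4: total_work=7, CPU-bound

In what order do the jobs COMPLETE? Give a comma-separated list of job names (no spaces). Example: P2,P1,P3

t=0-3: P1@Q0 runs 3, rem=2, quantum used, demote→Q1. Q0=[P2,P3,P4] Q1=[P1] Q2=[]
t=3-6: P2@Q0 runs 3, rem=7, quantum used, demote→Q1. Q0=[P3,P4] Q1=[P1,P2] Q2=[]
t=6-9: P3@Q0 runs 3, rem=6, quantum used, demote→Q1. Q0=[P4] Q1=[P1,P2,P3] Q2=[]
t=9-12: P4@Q0 runs 3, rem=4, quantum used, demote→Q1. Q0=[] Q1=[P1,P2,P3,P4] Q2=[]
t=12-14: P1@Q1 runs 2, rem=0, completes. Q0=[] Q1=[P2,P3,P4] Q2=[]
t=14-19: P2@Q1 runs 5, rem=2, quantum used, demote→Q2. Q0=[] Q1=[P3,P4] Q2=[P2]
t=19-24: P3@Q1 runs 5, rem=1, quantum used, demote→Q2. Q0=[] Q1=[P4] Q2=[P2,P3]
t=24-28: P4@Q1 runs 4, rem=0, completes. Q0=[] Q1=[] Q2=[P2,P3]
t=28-30: P2@Q2 runs 2, rem=0, completes. Q0=[] Q1=[] Q2=[P3]
t=30-31: P3@Q2 runs 1, rem=0, completes. Q0=[] Q1=[] Q2=[]

Answer: P1,P4,P2,P3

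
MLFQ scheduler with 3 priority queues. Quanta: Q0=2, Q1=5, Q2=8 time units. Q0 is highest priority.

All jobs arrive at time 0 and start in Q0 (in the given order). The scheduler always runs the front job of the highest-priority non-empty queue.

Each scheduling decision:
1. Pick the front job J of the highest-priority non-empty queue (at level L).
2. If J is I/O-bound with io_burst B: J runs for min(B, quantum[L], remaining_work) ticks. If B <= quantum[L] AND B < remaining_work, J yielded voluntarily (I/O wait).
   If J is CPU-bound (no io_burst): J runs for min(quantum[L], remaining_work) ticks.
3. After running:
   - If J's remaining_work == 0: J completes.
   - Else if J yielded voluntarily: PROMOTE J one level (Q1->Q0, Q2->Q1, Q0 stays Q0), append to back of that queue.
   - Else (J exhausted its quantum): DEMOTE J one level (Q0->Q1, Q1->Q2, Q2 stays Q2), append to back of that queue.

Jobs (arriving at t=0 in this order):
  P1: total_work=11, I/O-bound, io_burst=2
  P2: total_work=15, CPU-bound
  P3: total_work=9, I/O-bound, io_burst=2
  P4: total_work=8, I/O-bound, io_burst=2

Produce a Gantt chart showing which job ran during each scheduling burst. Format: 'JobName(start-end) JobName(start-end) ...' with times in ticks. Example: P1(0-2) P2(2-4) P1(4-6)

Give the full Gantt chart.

t=0-2: P1@Q0 runs 2, rem=9, I/O yield, promote→Q0. Q0=[P2,P3,P4,P1] Q1=[] Q2=[]
t=2-4: P2@Q0 runs 2, rem=13, quantum used, demote→Q1. Q0=[P3,P4,P1] Q1=[P2] Q2=[]
t=4-6: P3@Q0 runs 2, rem=7, I/O yield, promote→Q0. Q0=[P4,P1,P3] Q1=[P2] Q2=[]
t=6-8: P4@Q0 runs 2, rem=6, I/O yield, promote→Q0. Q0=[P1,P3,P4] Q1=[P2] Q2=[]
t=8-10: P1@Q0 runs 2, rem=7, I/O yield, promote→Q0. Q0=[P3,P4,P1] Q1=[P2] Q2=[]
t=10-12: P3@Q0 runs 2, rem=5, I/O yield, promote→Q0. Q0=[P4,P1,P3] Q1=[P2] Q2=[]
t=12-14: P4@Q0 runs 2, rem=4, I/O yield, promote→Q0. Q0=[P1,P3,P4] Q1=[P2] Q2=[]
t=14-16: P1@Q0 runs 2, rem=5, I/O yield, promote→Q0. Q0=[P3,P4,P1] Q1=[P2] Q2=[]
t=16-18: P3@Q0 runs 2, rem=3, I/O yield, promote→Q0. Q0=[P4,P1,P3] Q1=[P2] Q2=[]
t=18-20: P4@Q0 runs 2, rem=2, I/O yield, promote→Q0. Q0=[P1,P3,P4] Q1=[P2] Q2=[]
t=20-22: P1@Q0 runs 2, rem=3, I/O yield, promote→Q0. Q0=[P3,P4,P1] Q1=[P2] Q2=[]
t=22-24: P3@Q0 runs 2, rem=1, I/O yield, promote→Q0. Q0=[P4,P1,P3] Q1=[P2] Q2=[]
t=24-26: P4@Q0 runs 2, rem=0, completes. Q0=[P1,P3] Q1=[P2] Q2=[]
t=26-28: P1@Q0 runs 2, rem=1, I/O yield, promote→Q0. Q0=[P3,P1] Q1=[P2] Q2=[]
t=28-29: P3@Q0 runs 1, rem=0, completes. Q0=[P1] Q1=[P2] Q2=[]
t=29-30: P1@Q0 runs 1, rem=0, completes. Q0=[] Q1=[P2] Q2=[]
t=30-35: P2@Q1 runs 5, rem=8, quantum used, demote→Q2. Q0=[] Q1=[] Q2=[P2]
t=35-43: P2@Q2 runs 8, rem=0, completes. Q0=[] Q1=[] Q2=[]

Answer: P1(0-2) P2(2-4) P3(4-6) P4(6-8) P1(8-10) P3(10-12) P4(12-14) P1(14-16) P3(16-18) P4(18-20) P1(20-22) P3(22-24) P4(24-26) P1(26-28) P3(28-29) P1(29-30) P2(30-35) P2(35-43)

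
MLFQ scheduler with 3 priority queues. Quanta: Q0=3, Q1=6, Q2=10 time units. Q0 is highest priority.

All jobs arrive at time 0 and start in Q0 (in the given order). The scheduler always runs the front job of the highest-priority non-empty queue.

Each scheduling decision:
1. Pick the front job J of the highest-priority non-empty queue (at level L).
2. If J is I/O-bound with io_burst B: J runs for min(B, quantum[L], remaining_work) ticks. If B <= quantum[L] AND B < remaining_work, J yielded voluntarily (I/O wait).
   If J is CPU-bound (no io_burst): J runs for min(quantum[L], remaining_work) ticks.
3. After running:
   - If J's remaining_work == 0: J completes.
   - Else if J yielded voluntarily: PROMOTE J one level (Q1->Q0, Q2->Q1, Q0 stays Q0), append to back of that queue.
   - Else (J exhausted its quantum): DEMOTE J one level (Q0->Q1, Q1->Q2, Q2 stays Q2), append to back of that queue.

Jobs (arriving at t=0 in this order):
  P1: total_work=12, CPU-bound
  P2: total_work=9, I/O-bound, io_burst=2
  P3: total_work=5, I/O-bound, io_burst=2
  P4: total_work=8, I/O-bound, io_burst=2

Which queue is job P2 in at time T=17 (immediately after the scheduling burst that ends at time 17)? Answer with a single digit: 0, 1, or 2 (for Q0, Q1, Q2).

Answer: 0

Derivation:
t=0-3: P1@Q0 runs 3, rem=9, quantum used, demote→Q1. Q0=[P2,P3,P4] Q1=[P1] Q2=[]
t=3-5: P2@Q0 runs 2, rem=7, I/O yield, promote→Q0. Q0=[P3,P4,P2] Q1=[P1] Q2=[]
t=5-7: P3@Q0 runs 2, rem=3, I/O yield, promote→Q0. Q0=[P4,P2,P3] Q1=[P1] Q2=[]
t=7-9: P4@Q0 runs 2, rem=6, I/O yield, promote→Q0. Q0=[P2,P3,P4] Q1=[P1] Q2=[]
t=9-11: P2@Q0 runs 2, rem=5, I/O yield, promote→Q0. Q0=[P3,P4,P2] Q1=[P1] Q2=[]
t=11-13: P3@Q0 runs 2, rem=1, I/O yield, promote→Q0. Q0=[P4,P2,P3] Q1=[P1] Q2=[]
t=13-15: P4@Q0 runs 2, rem=4, I/O yield, promote→Q0. Q0=[P2,P3,P4] Q1=[P1] Q2=[]
t=15-17: P2@Q0 runs 2, rem=3, I/O yield, promote→Q0. Q0=[P3,P4,P2] Q1=[P1] Q2=[]
t=17-18: P3@Q0 runs 1, rem=0, completes. Q0=[P4,P2] Q1=[P1] Q2=[]
t=18-20: P4@Q0 runs 2, rem=2, I/O yield, promote→Q0. Q0=[P2,P4] Q1=[P1] Q2=[]
t=20-22: P2@Q0 runs 2, rem=1, I/O yield, promote→Q0. Q0=[P4,P2] Q1=[P1] Q2=[]
t=22-24: P4@Q0 runs 2, rem=0, completes. Q0=[P2] Q1=[P1] Q2=[]
t=24-25: P2@Q0 runs 1, rem=0, completes. Q0=[] Q1=[P1] Q2=[]
t=25-31: P1@Q1 runs 6, rem=3, quantum used, demote→Q2. Q0=[] Q1=[] Q2=[P1]
t=31-34: P1@Q2 runs 3, rem=0, completes. Q0=[] Q1=[] Q2=[]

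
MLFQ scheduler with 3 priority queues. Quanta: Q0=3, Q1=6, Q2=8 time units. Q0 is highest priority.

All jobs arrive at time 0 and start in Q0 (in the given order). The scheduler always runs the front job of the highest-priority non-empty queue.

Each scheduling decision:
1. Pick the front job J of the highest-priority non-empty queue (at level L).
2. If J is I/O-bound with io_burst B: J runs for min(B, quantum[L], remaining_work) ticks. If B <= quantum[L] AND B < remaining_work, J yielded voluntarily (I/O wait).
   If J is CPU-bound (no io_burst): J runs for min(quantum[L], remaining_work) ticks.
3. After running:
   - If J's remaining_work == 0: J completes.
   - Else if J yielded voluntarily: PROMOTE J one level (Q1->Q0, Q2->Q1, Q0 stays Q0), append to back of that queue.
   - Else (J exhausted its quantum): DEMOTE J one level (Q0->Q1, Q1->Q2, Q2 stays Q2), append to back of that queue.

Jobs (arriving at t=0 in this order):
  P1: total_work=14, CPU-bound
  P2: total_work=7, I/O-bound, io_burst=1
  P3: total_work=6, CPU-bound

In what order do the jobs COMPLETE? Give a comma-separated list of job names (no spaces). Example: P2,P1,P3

Answer: P2,P3,P1

Derivation:
t=0-3: P1@Q0 runs 3, rem=11, quantum used, demote→Q1. Q0=[P2,P3] Q1=[P1] Q2=[]
t=3-4: P2@Q0 runs 1, rem=6, I/O yield, promote→Q0. Q0=[P3,P2] Q1=[P1] Q2=[]
t=4-7: P3@Q0 runs 3, rem=3, quantum used, demote→Q1. Q0=[P2] Q1=[P1,P3] Q2=[]
t=7-8: P2@Q0 runs 1, rem=5, I/O yield, promote→Q0. Q0=[P2] Q1=[P1,P3] Q2=[]
t=8-9: P2@Q0 runs 1, rem=4, I/O yield, promote→Q0. Q0=[P2] Q1=[P1,P3] Q2=[]
t=9-10: P2@Q0 runs 1, rem=3, I/O yield, promote→Q0. Q0=[P2] Q1=[P1,P3] Q2=[]
t=10-11: P2@Q0 runs 1, rem=2, I/O yield, promote→Q0. Q0=[P2] Q1=[P1,P3] Q2=[]
t=11-12: P2@Q0 runs 1, rem=1, I/O yield, promote→Q0. Q0=[P2] Q1=[P1,P3] Q2=[]
t=12-13: P2@Q0 runs 1, rem=0, completes. Q0=[] Q1=[P1,P3] Q2=[]
t=13-19: P1@Q1 runs 6, rem=5, quantum used, demote→Q2. Q0=[] Q1=[P3] Q2=[P1]
t=19-22: P3@Q1 runs 3, rem=0, completes. Q0=[] Q1=[] Q2=[P1]
t=22-27: P1@Q2 runs 5, rem=0, completes. Q0=[] Q1=[] Q2=[]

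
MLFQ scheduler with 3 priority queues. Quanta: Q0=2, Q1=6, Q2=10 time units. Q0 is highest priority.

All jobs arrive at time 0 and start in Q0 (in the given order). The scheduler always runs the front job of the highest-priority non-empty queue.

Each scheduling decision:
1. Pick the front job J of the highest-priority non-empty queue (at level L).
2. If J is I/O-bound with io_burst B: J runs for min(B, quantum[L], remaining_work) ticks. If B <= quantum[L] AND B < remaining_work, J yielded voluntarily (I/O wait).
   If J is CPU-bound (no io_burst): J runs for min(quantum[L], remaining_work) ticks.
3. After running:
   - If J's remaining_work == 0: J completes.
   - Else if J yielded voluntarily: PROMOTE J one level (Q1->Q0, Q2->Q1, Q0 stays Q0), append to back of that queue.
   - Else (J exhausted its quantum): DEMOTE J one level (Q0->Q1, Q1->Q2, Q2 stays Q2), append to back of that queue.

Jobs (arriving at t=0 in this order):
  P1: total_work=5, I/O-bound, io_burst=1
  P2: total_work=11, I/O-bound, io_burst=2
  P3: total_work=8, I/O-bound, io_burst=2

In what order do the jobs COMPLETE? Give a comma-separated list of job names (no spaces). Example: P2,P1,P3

t=0-1: P1@Q0 runs 1, rem=4, I/O yield, promote→Q0. Q0=[P2,P3,P1] Q1=[] Q2=[]
t=1-3: P2@Q0 runs 2, rem=9, I/O yield, promote→Q0. Q0=[P3,P1,P2] Q1=[] Q2=[]
t=3-5: P3@Q0 runs 2, rem=6, I/O yield, promote→Q0. Q0=[P1,P2,P3] Q1=[] Q2=[]
t=5-6: P1@Q0 runs 1, rem=3, I/O yield, promote→Q0. Q0=[P2,P3,P1] Q1=[] Q2=[]
t=6-8: P2@Q0 runs 2, rem=7, I/O yield, promote→Q0. Q0=[P3,P1,P2] Q1=[] Q2=[]
t=8-10: P3@Q0 runs 2, rem=4, I/O yield, promote→Q0. Q0=[P1,P2,P3] Q1=[] Q2=[]
t=10-11: P1@Q0 runs 1, rem=2, I/O yield, promote→Q0. Q0=[P2,P3,P1] Q1=[] Q2=[]
t=11-13: P2@Q0 runs 2, rem=5, I/O yield, promote→Q0. Q0=[P3,P1,P2] Q1=[] Q2=[]
t=13-15: P3@Q0 runs 2, rem=2, I/O yield, promote→Q0. Q0=[P1,P2,P3] Q1=[] Q2=[]
t=15-16: P1@Q0 runs 1, rem=1, I/O yield, promote→Q0. Q0=[P2,P3,P1] Q1=[] Q2=[]
t=16-18: P2@Q0 runs 2, rem=3, I/O yield, promote→Q0. Q0=[P3,P1,P2] Q1=[] Q2=[]
t=18-20: P3@Q0 runs 2, rem=0, completes. Q0=[P1,P2] Q1=[] Q2=[]
t=20-21: P1@Q0 runs 1, rem=0, completes. Q0=[P2] Q1=[] Q2=[]
t=21-23: P2@Q0 runs 2, rem=1, I/O yield, promote→Q0. Q0=[P2] Q1=[] Q2=[]
t=23-24: P2@Q0 runs 1, rem=0, completes. Q0=[] Q1=[] Q2=[]

Answer: P3,P1,P2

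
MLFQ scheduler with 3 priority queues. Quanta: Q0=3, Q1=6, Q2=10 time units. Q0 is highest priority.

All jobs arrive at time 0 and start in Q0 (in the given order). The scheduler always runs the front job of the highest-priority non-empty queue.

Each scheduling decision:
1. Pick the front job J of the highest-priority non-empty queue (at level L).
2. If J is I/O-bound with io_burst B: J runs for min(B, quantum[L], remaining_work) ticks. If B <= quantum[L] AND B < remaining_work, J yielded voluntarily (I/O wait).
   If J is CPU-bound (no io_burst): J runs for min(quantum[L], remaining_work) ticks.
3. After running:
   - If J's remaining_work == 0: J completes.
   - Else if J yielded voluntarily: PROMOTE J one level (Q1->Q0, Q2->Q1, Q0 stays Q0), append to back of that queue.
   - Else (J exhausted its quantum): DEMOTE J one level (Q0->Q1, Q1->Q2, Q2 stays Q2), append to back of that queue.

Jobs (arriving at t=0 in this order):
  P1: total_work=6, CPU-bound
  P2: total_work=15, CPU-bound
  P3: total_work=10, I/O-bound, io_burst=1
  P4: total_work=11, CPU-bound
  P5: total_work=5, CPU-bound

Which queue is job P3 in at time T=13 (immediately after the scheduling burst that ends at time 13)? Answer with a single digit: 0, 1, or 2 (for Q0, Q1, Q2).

Answer: 0

Derivation:
t=0-3: P1@Q0 runs 3, rem=3, quantum used, demote→Q1. Q0=[P2,P3,P4,P5] Q1=[P1] Q2=[]
t=3-6: P2@Q0 runs 3, rem=12, quantum used, demote→Q1. Q0=[P3,P4,P5] Q1=[P1,P2] Q2=[]
t=6-7: P3@Q0 runs 1, rem=9, I/O yield, promote→Q0. Q0=[P4,P5,P3] Q1=[P1,P2] Q2=[]
t=7-10: P4@Q0 runs 3, rem=8, quantum used, demote→Q1. Q0=[P5,P3] Q1=[P1,P2,P4] Q2=[]
t=10-13: P5@Q0 runs 3, rem=2, quantum used, demote→Q1. Q0=[P3] Q1=[P1,P2,P4,P5] Q2=[]
t=13-14: P3@Q0 runs 1, rem=8, I/O yield, promote→Q0. Q0=[P3] Q1=[P1,P2,P4,P5] Q2=[]
t=14-15: P3@Q0 runs 1, rem=7, I/O yield, promote→Q0. Q0=[P3] Q1=[P1,P2,P4,P5] Q2=[]
t=15-16: P3@Q0 runs 1, rem=6, I/O yield, promote→Q0. Q0=[P3] Q1=[P1,P2,P4,P5] Q2=[]
t=16-17: P3@Q0 runs 1, rem=5, I/O yield, promote→Q0. Q0=[P3] Q1=[P1,P2,P4,P5] Q2=[]
t=17-18: P3@Q0 runs 1, rem=4, I/O yield, promote→Q0. Q0=[P3] Q1=[P1,P2,P4,P5] Q2=[]
t=18-19: P3@Q0 runs 1, rem=3, I/O yield, promote→Q0. Q0=[P3] Q1=[P1,P2,P4,P5] Q2=[]
t=19-20: P3@Q0 runs 1, rem=2, I/O yield, promote→Q0. Q0=[P3] Q1=[P1,P2,P4,P5] Q2=[]
t=20-21: P3@Q0 runs 1, rem=1, I/O yield, promote→Q0. Q0=[P3] Q1=[P1,P2,P4,P5] Q2=[]
t=21-22: P3@Q0 runs 1, rem=0, completes. Q0=[] Q1=[P1,P2,P4,P5] Q2=[]
t=22-25: P1@Q1 runs 3, rem=0, completes. Q0=[] Q1=[P2,P4,P5] Q2=[]
t=25-31: P2@Q1 runs 6, rem=6, quantum used, demote→Q2. Q0=[] Q1=[P4,P5] Q2=[P2]
t=31-37: P4@Q1 runs 6, rem=2, quantum used, demote→Q2. Q0=[] Q1=[P5] Q2=[P2,P4]
t=37-39: P5@Q1 runs 2, rem=0, completes. Q0=[] Q1=[] Q2=[P2,P4]
t=39-45: P2@Q2 runs 6, rem=0, completes. Q0=[] Q1=[] Q2=[P4]
t=45-47: P4@Q2 runs 2, rem=0, completes. Q0=[] Q1=[] Q2=[]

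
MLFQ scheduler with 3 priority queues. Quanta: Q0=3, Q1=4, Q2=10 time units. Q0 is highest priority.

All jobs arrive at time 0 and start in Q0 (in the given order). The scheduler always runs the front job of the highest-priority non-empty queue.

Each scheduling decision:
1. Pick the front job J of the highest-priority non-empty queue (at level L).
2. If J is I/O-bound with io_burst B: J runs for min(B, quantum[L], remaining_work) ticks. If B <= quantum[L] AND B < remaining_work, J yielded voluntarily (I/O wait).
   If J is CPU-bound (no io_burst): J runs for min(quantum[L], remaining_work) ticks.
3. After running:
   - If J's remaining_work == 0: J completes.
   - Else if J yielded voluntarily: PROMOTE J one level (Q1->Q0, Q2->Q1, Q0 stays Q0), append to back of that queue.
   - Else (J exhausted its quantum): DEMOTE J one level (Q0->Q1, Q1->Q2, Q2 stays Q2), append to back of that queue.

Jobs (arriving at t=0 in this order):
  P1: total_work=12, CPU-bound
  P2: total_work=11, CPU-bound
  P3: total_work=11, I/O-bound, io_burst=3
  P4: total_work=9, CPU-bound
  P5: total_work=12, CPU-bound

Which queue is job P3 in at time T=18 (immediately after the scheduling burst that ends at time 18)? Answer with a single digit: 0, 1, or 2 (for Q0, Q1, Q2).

Answer: 0

Derivation:
t=0-3: P1@Q0 runs 3, rem=9, quantum used, demote→Q1. Q0=[P2,P3,P4,P5] Q1=[P1] Q2=[]
t=3-6: P2@Q0 runs 3, rem=8, quantum used, demote→Q1. Q0=[P3,P4,P5] Q1=[P1,P2] Q2=[]
t=6-9: P3@Q0 runs 3, rem=8, I/O yield, promote→Q0. Q0=[P4,P5,P3] Q1=[P1,P2] Q2=[]
t=9-12: P4@Q0 runs 3, rem=6, quantum used, demote→Q1. Q0=[P5,P3] Q1=[P1,P2,P4] Q2=[]
t=12-15: P5@Q0 runs 3, rem=9, quantum used, demote→Q1. Q0=[P3] Q1=[P1,P2,P4,P5] Q2=[]
t=15-18: P3@Q0 runs 3, rem=5, I/O yield, promote→Q0. Q0=[P3] Q1=[P1,P2,P4,P5] Q2=[]
t=18-21: P3@Q0 runs 3, rem=2, I/O yield, promote→Q0. Q0=[P3] Q1=[P1,P2,P4,P5] Q2=[]
t=21-23: P3@Q0 runs 2, rem=0, completes. Q0=[] Q1=[P1,P2,P4,P5] Q2=[]
t=23-27: P1@Q1 runs 4, rem=5, quantum used, demote→Q2. Q0=[] Q1=[P2,P4,P5] Q2=[P1]
t=27-31: P2@Q1 runs 4, rem=4, quantum used, demote→Q2. Q0=[] Q1=[P4,P5] Q2=[P1,P2]
t=31-35: P4@Q1 runs 4, rem=2, quantum used, demote→Q2. Q0=[] Q1=[P5] Q2=[P1,P2,P4]
t=35-39: P5@Q1 runs 4, rem=5, quantum used, demote→Q2. Q0=[] Q1=[] Q2=[P1,P2,P4,P5]
t=39-44: P1@Q2 runs 5, rem=0, completes. Q0=[] Q1=[] Q2=[P2,P4,P5]
t=44-48: P2@Q2 runs 4, rem=0, completes. Q0=[] Q1=[] Q2=[P4,P5]
t=48-50: P4@Q2 runs 2, rem=0, completes. Q0=[] Q1=[] Q2=[P5]
t=50-55: P5@Q2 runs 5, rem=0, completes. Q0=[] Q1=[] Q2=[]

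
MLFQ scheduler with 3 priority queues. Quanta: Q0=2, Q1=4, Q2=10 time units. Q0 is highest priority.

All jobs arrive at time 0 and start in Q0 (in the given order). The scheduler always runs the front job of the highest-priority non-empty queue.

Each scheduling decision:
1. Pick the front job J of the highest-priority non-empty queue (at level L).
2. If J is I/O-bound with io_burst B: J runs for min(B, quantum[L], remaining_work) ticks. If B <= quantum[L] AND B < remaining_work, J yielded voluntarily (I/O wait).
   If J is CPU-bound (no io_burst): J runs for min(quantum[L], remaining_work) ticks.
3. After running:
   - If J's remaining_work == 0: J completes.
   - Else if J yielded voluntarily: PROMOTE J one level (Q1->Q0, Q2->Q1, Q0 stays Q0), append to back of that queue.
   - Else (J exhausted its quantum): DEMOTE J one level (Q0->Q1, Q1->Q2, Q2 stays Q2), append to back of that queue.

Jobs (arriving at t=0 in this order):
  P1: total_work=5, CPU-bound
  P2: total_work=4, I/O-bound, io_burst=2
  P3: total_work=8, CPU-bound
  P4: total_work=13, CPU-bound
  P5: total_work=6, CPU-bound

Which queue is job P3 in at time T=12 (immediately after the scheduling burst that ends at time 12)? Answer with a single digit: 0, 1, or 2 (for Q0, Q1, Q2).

Answer: 1

Derivation:
t=0-2: P1@Q0 runs 2, rem=3, quantum used, demote→Q1. Q0=[P2,P3,P4,P5] Q1=[P1] Q2=[]
t=2-4: P2@Q0 runs 2, rem=2, I/O yield, promote→Q0. Q0=[P3,P4,P5,P2] Q1=[P1] Q2=[]
t=4-6: P3@Q0 runs 2, rem=6, quantum used, demote→Q1. Q0=[P4,P5,P2] Q1=[P1,P3] Q2=[]
t=6-8: P4@Q0 runs 2, rem=11, quantum used, demote→Q1. Q0=[P5,P2] Q1=[P1,P3,P4] Q2=[]
t=8-10: P5@Q0 runs 2, rem=4, quantum used, demote→Q1. Q0=[P2] Q1=[P1,P3,P4,P5] Q2=[]
t=10-12: P2@Q0 runs 2, rem=0, completes. Q0=[] Q1=[P1,P3,P4,P5] Q2=[]
t=12-15: P1@Q1 runs 3, rem=0, completes. Q0=[] Q1=[P3,P4,P5] Q2=[]
t=15-19: P3@Q1 runs 4, rem=2, quantum used, demote→Q2. Q0=[] Q1=[P4,P5] Q2=[P3]
t=19-23: P4@Q1 runs 4, rem=7, quantum used, demote→Q2. Q0=[] Q1=[P5] Q2=[P3,P4]
t=23-27: P5@Q1 runs 4, rem=0, completes. Q0=[] Q1=[] Q2=[P3,P4]
t=27-29: P3@Q2 runs 2, rem=0, completes. Q0=[] Q1=[] Q2=[P4]
t=29-36: P4@Q2 runs 7, rem=0, completes. Q0=[] Q1=[] Q2=[]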